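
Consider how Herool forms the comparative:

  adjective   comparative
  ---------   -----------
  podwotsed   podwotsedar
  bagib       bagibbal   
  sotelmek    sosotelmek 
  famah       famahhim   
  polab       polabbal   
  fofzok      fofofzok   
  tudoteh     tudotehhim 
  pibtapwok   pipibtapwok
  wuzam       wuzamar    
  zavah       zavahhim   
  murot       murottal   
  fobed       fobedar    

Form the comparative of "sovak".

tudoteh and sotelmek both have last vowel 'e' yet inflect differently (tudotehhim, sosotelmek), so the last vowel is not what conditions the rule; the final letter is.
"sovak" ends in -k. The stems ending in -k (fofzok → fofofzok, pibtapwok → pipibtapwok, sotelmek → sosotelmek) repeat the first consonant+vowel as a prefix.
The other patterns: stems ending in -h double the final consonant and add -im; stems ending in -d or -m add -ar; stems ending in -b or -t double the final consonant and add -al.
So sovak → sosovak.

sosovak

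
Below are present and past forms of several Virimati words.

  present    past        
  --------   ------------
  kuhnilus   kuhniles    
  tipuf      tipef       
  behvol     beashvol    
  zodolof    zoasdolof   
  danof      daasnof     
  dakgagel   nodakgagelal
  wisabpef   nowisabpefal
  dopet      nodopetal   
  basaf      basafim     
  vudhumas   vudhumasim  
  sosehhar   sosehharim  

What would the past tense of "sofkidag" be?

sofkidagim

"sofkidag" has last vowel 'a'. The stems whose last vowel is 'a' (basaf → basafim, vudhumas → vudhumasim, sosehhar → sosehharim) add -im.
The other patterns: stems whose last vowel is 'u' change the last vowel to 'e'; stems whose last vowel is 'o' insert -as- after the first vowel; stems whose last vowel is 'e' add no- … -al around the stem.
So sofkidag → sofkidagim.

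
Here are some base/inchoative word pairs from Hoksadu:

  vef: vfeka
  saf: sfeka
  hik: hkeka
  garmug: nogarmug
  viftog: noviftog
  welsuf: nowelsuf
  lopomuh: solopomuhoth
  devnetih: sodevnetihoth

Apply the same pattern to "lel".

lleka

vef and welsuf both end in -f yet inflect differently (vfeka, nowelsuf), so the final letter is not what conditions the rule; the number of vowels is.
"lel" has 1 vowel. The stems with 1 vowel (vef → vfeka, saf → sfeka, hik → hkeka) delete the last vowel and add -eka.
So lel → lleka.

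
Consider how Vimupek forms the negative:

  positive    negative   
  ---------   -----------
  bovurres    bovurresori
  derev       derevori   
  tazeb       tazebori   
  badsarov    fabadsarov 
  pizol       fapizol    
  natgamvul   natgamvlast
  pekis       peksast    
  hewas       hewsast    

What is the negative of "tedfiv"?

tedfvast

derev and badsarov both end in -v yet inflect differently (derevori, fabadsarov), so the final letter is not what conditions the rule; the last vowel is.
"tedfiv" has last vowel 'i'. The one such stem in the data (pekis → peksast) deletes the last vowel and adds -ast (as do natgamvul, hewas), so the same rule applies.
So tedfiv → tedfvast.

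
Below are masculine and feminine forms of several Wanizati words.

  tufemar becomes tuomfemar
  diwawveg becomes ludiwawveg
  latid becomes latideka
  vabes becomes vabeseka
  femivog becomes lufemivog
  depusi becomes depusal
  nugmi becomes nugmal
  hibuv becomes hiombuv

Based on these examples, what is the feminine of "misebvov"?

"misebvov" ends in -v. The one such stem in the data (hibuv → hiombuv) inserts -om- after the first vowel (as does tufemar), so the same rule applies.
The other patterns: stems ending in -g add the prefix lu-; stems ending in -i drop the final letter and add -al; stems ending in -d or -s add -eka.
So misebvov → miomsebvov.

miomsebvov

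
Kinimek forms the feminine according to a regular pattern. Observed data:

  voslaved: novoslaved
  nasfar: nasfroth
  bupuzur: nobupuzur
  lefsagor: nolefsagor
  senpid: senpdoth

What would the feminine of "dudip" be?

dudpoth

lefsagor and nasfar both end in -r yet inflect differently (nolefsagor, nasfroth), so the final letter is not what conditions the rule; the number of vowels is.
"dudip" has 2 vowels. The stems with 2 vowels (nasfar → nasfroth, senpid → senpdoth) delete the last vowel and add -oth.
So dudip → dudpoth.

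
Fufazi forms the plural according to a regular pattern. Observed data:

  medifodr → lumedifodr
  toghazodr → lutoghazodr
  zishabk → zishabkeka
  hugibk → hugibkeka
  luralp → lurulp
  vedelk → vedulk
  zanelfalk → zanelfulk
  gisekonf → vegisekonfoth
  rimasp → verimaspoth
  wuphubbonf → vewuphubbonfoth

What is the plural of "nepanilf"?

zishabk and vedelk both end in -k yet inflect differently (zishabkeka, vedulk), so the final letter is not what conditions the rule; the second-to-last letter is.
"nepanilf" has second-to-last letter 'l'. The stems whose second-to-last letter is 'l' (luralp → lurulp, vedelk → vedulk, zanelfalk → zanelfulk) change the last vowel to 'u'.
The other patterns: stems whose second-to-last letter is 'd' add the prefix lu-; stems whose second-to-last letter is 'b' add -eka; stems whose second-to-last letter is 'n' or 's' add ve- … -oth around the stem.
So nepanilf → nepanulf.

nepanulf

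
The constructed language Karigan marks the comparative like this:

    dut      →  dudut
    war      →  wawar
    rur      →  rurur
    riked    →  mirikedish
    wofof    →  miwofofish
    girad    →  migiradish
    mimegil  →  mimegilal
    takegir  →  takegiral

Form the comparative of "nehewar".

"nehewar" has 3 vowels. The stems with 3 vowels (mimegil → mimegilal, takegir → takegiral) add -al.
So nehewar → nehewaral.

nehewaral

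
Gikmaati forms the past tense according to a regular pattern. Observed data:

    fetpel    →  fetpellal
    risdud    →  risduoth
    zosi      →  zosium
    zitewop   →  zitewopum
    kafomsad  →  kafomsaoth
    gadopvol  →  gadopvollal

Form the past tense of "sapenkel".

gadopvol and zitewop both have last vowel 'o' yet inflect differently (gadopvollal, zitewopum), so the last vowel is not what conditions the rule; the final letter is.
"sapenkel" ends in -l. The stems ending in -l (fetpel → fetpellal, gadopvol → gadopvollal) double the final consonant and add -al.
So sapenkel → sapenkellal.

sapenkellal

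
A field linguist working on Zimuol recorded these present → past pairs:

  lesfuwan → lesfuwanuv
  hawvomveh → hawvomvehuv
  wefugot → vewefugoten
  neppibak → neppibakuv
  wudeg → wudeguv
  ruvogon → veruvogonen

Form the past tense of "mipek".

mipekuv

ruvogon and lesfuwan both end in -n yet inflect differently (veruvogonen, lesfuwanuv), so the final letter is not what conditions the rule; the last vowel is.
"mipek" has last vowel 'e'. The stems whose last vowel is 'e' (wudeg → wudeguv, hawvomveh → hawvomvehuv) add -uv.
The other pattern: stems whose last vowel is 'o' add ve- … -en around the stem.
So mipek → mipekuv.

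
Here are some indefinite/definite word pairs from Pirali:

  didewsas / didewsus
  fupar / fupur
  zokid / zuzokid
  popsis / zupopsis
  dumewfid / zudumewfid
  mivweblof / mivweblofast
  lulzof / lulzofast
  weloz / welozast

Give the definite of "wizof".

"wizof" has last vowel 'o'. The stems whose last vowel is 'o' (mivweblof → mivweblofast, lulzof → lulzofast, weloz → welozast) add -ast.
So wizof → wizofast.

wizofast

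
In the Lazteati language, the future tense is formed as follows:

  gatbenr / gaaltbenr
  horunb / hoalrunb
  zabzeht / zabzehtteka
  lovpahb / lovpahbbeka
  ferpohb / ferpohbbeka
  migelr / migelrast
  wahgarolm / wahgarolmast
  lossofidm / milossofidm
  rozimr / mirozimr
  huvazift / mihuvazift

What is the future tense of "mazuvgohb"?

mazuvgohbbeka

horunb and lovpahb both end in -b yet inflect differently (hoalrunb, lovpahbbeka), so the final letter is not what conditions the rule; the second-to-last letter is.
"mazuvgohb" has second-to-last letter 'h'. The stems whose second-to-last letter is 'h' (zabzeht → zabzehtteka, lovpahb → lovpahbbeka, ferpohb → ferpohbbeka) double the final consonant and add -eka.
So mazuvgohb → mazuvgohbbeka.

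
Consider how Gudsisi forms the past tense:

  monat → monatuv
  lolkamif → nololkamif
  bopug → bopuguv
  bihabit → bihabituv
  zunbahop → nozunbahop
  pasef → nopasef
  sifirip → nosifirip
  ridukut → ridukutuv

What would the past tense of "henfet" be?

"henfet" ends in -t. The stems ending in -t (bihabit → bihabituv, monat → monatuv, ridukut → ridukutuv) add -uv.
So henfet → henfetuv.

henfetuv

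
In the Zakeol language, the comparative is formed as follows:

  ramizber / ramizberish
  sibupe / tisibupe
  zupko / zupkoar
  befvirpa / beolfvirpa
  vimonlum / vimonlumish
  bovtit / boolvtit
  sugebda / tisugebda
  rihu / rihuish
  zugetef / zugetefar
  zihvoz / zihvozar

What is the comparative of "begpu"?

sugebda and befvirpa both end in -a yet inflect differently (tisugebda, beolfvirpa), so the final letter is not what conditions the rule; the first letter is.
"begpu" begins with b-. The stems beginning with b- (bovtit → boolvtit, befvirpa → beolfvirpa) insert -ol- after the first vowel.
So begpu → beolgpu.

beolgpu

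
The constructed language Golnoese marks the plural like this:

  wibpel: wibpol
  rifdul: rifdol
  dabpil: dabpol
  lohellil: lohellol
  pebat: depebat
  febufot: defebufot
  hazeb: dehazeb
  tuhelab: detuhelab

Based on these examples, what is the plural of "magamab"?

wibpel and hazeb both have last vowel 'e' yet inflect differently (wibpol, dehazeb), so the last vowel is not what conditions the rule; the final letter is.
"magamab" ends in -b. The stems ending in -b (hazeb → dehazeb, tuhelab → detuhelab) add the prefix de-.
The other pattern: stems ending in -l change the last vowel to 'o'.
So magamab → demagamab.

demagamab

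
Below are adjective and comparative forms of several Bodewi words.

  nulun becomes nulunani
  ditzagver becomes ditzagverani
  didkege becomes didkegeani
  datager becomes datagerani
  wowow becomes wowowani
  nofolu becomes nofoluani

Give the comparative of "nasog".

Every pair shown (nulun → nulunani, ditzagver → ditzagverani, didkege → didkegeani, …) follows the same rule: add -ani.
So nasog → nasogani.

nasogani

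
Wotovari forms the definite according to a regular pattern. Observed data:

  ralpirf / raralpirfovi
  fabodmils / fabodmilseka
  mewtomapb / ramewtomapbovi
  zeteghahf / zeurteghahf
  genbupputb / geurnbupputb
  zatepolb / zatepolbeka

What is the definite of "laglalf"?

laglalfeka

mewtomapb and zatepolb both end in -b yet inflect differently (ramewtomapbovi, zatepolbeka), so the final letter is not what conditions the rule; the second-to-last letter is.
"laglalf" has second-to-last letter 'l'. The stems whose second-to-last letter is 'l' (fabodmils → fabodmilseka, zatepolb → zatepolbeka) add -eka.
So laglalf → laglalfeka.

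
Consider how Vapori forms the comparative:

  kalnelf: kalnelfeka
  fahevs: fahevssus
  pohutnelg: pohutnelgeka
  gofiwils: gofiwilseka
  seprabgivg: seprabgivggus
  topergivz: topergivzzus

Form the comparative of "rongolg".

"rongolg" has second-to-last letter 'l'. The stems whose second-to-last letter is 'l' (pohutnelg → pohutnelgeka, gofiwils → gofiwilseka, kalnelf → kalnelfeka) add -eka.
So rongolg → rongolgeka.

rongolgeka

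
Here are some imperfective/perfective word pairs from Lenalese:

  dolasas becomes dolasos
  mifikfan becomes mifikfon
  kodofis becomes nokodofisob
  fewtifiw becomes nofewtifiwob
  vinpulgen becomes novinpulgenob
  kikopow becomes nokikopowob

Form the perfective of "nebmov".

nonebmovob

dolasas and kodofis both end in -s yet inflect differently (dolasos, nokodofisob), so the final letter is not what conditions the rule; the last vowel is.
"nebmov" has last vowel 'o'. The one such stem in the data (kikopow → nokikopowob) adds no- … -ob around the stem, so the same rule applies.
So nebmov → nonebmovob.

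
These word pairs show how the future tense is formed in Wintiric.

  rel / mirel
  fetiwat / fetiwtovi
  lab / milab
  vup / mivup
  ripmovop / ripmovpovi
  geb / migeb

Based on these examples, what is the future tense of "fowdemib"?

vup and ripmovop both end in -p yet inflect differently (mivup, ripmovpovi), so the final letter is not what conditions the rule; the number of vowels is.
"fowdemib" has 3 vowels. The stems with 3 vowels (ripmovop → ripmovpovi, fetiwat → fetiwtovi) delete the last vowel and add -ovi.
The other pattern: stems with 1 vowel add the prefix mi-.
So fowdemib → fowdembovi.

fowdembovi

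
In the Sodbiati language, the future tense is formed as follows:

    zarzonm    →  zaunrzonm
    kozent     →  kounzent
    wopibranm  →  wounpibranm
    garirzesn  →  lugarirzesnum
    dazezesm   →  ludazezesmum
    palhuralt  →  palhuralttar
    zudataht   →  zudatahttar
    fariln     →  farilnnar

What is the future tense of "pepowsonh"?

peunpowsonh

zarzonm and dazezesm both end in -m yet inflect differently (zaunrzonm, ludazezesmum), so the final letter is not what conditions the rule; the second-to-last letter is.
"pepowsonh" has second-to-last letter 'n'. The stems whose second-to-last letter is 'n' (zarzonm → zaunrzonm, kozent → kounzent, wopibranm → wounpibranm) insert -un- after the first vowel.
The other patterns: stems whose second-to-last letter is 's' add lu- … -um around the stem; stems whose second-to-last letter is 'h' or 'l' double the final consonant and add -ar.
So pepowsonh → peunpowsonh.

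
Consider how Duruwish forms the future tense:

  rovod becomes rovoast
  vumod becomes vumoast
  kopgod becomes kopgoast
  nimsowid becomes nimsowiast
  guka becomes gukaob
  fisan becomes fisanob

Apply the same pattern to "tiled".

rovod and guka both have 2 vowels yet inflect differently (rovoast, gukaob), so the number of vowels is not what conditions the rule; the final letter is.
"tiled" ends in -d. The stems ending in -d (rovod → rovoast, vumod → vumoast, kopgod → kopgoast) drop the final letter and add -ast.
So tiled → tileast.

tileast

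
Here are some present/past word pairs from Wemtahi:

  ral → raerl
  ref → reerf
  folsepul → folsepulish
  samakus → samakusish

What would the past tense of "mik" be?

ral and folsepul both end in -l yet inflect differently (raerl, folsepulish), so the final letter is not what conditions the rule; the number of vowels is.
"mik" has 1 vowel. The stems with 1 vowel (ral → raerl, ref → reerf) insert -er- after the first vowel.
The other pattern: stems with 3 vowels add -ish.
So mik → mierk.

mierk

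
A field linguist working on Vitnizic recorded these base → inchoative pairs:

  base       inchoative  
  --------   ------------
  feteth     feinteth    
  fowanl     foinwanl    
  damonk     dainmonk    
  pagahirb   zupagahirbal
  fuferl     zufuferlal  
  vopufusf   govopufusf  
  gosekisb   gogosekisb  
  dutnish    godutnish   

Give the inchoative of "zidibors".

zuzidiborsal

"zidibors" has second-to-last letter 'r'. The stems whose second-to-last letter is 'r' (pagahirb → zupagahirbal, fuferl → zufuferlal) add zu- … -al around the stem.
The other patterns: stems whose second-to-last letter is 'n' or 't' insert -in- after the first vowel; stems whose second-to-last letter is 's' add the prefix go-.
So zidibors → zuzidiborsal.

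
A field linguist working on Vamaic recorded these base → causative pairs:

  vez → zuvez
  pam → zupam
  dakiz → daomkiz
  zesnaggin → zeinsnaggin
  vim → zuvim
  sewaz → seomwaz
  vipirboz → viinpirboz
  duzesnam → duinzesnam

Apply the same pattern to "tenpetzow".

vez and dakiz both end in -z yet inflect differently (zuvez, daomkiz), so the final letter is not what conditions the rule; the number of vowels is.
"tenpetzow" has 3 vowels. The stems with 3 vowels (zesnaggin → zeinsnaggin, duzesnam → duinzesnam, vipirboz → viinpirboz) insert -in- after the first vowel.
The other patterns: stems with 1 vowel add the prefix zu-; stems with 2 vowels insert -om- after the first vowel.
So tenpetzow → teinnpetzow.

teinnpetzow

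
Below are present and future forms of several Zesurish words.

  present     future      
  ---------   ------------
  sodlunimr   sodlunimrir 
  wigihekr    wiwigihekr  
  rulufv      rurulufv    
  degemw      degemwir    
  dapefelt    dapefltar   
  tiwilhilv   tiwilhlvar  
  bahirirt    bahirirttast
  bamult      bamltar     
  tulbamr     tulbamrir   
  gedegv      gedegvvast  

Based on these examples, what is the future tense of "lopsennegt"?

lopsennegttast

"lopsennegt" has second-to-last letter 'g'. The one such stem in the data (gedegv → gedegvvast) doubles the final consonant and adds -ast (as does bahirirt), so the same rule applies.
So lopsennegt → lopsennegttast.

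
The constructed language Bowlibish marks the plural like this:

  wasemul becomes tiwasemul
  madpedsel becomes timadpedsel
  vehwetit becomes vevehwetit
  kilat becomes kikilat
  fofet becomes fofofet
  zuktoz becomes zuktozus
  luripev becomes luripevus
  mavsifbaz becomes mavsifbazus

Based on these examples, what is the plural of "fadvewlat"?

madpedsel and fofet both have last vowel 'e' yet inflect differently (timadpedsel, fofofet), so the last vowel is not what conditions the rule; the final letter is.
"fadvewlat" ends in -t. The stems ending in -t (vehwetit → vevehwetit, kilat → kikilat, fofet → fofofet) repeat the first consonant+vowel as a prefix.
So fadvewlat → fafadvewlat.

fafadvewlat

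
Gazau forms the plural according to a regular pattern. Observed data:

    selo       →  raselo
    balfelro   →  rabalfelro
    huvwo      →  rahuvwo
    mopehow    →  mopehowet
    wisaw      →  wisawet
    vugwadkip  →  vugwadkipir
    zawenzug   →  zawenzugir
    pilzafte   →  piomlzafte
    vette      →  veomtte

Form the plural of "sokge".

soomkge

selo and mopehow both have last vowel 'o' yet inflect differently (raselo, mopehowet), so the last vowel is not what conditions the rule; the final letter is.
"sokge" ends in -e. The stems ending in -e (pilzafte → piomlzafte, vette → veomtte) insert -om- after the first vowel.
The other patterns: stems ending in -o add the prefix ra-; stems ending in -w add -et; stems ending in -g or -p add -ir.
So sokge → soomkge.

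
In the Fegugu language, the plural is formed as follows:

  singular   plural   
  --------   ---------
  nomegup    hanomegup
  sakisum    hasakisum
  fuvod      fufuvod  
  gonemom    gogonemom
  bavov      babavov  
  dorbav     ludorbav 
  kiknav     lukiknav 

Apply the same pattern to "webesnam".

sakisum and gonemom both end in -m yet inflect differently (hasakisum, gogonemom), so the final letter is not what conditions the rule; the last vowel is.
"webesnam" has last vowel 'a'. The stems whose last vowel is 'a' (dorbav → ludorbav, kiknav → lukiknav) add the prefix lu-.
The other patterns: stems whose last vowel is 'u' add the prefix ha-; stems whose last vowel is 'o' repeat the first consonant+vowel as a prefix.
So webesnam → luwebesnam.

luwebesnam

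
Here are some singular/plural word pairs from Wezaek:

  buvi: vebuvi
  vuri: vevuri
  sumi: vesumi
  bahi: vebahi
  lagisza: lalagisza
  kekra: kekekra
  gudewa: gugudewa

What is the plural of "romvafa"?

buvi and kekra both have 2 vowels yet inflect differently (vebuvi, kekekra), so the number of vowels is not what conditions the rule; the final letter is.
"romvafa" ends in -a. The stems ending in -a (lagisza → lalagisza, kekra → kekekra, gudewa → gugudewa) repeat the first consonant+vowel as a prefix.
The other pattern: stems ending in -i add the prefix ve-.
So romvafa → roromvafa.

roromvafa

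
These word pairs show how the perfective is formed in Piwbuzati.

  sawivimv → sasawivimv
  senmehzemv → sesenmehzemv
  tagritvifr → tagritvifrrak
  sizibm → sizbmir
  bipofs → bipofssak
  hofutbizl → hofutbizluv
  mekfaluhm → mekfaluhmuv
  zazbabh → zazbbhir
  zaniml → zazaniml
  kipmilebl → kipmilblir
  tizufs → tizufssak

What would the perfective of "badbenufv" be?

"badbenufv" has second-to-last letter 'f'. The stems whose second-to-last letter is 'f' (tizufs → tizufssak, bipofs → bipofssak, tagritvifr → tagritvifrrak) double the final consonant and add -ak.
So badbenufv → badbenufvvak.

badbenufvvak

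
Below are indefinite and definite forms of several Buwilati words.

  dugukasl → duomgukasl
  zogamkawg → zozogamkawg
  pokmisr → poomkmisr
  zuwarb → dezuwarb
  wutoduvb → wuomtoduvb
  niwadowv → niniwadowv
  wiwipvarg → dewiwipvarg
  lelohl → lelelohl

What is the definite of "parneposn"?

paomrneposn

"parneposn" has second-to-last letter 's'. The stems whose second-to-last letter is 's' (pokmisr → poomkmisr, dugukasl → duomgukasl) insert -om- after the first vowel.
The other patterns: stems whose second-to-last letter is 'h' or 'w' repeat the first consonant+vowel as a prefix; stems whose second-to-last letter is 'r' add the prefix de-.
So parneposn → paomrneposn.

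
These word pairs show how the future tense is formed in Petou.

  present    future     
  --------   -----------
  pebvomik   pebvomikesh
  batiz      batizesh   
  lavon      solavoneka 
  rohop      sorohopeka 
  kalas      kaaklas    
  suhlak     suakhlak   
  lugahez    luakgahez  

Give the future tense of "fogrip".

fogripesh

pebvomik and suhlak both end in -k yet inflect differently (pebvomikesh, suakhlak), so the final letter is not what conditions the rule; the last vowel is.
"fogrip" has last vowel 'i'. The stems whose last vowel is 'i' (pebvomik → pebvomikesh, batiz → batizesh) add -esh.
So fogrip → fogripesh.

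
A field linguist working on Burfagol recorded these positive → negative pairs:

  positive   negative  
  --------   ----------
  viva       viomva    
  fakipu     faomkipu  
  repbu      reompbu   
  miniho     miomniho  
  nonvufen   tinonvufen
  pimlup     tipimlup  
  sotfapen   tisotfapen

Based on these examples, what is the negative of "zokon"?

tizokon

fakipu and pimlup both have last vowel 'u' yet inflect differently (faomkipu, tipimlup), so the last vowel is not what conditions the rule; whether the stem ends in a vowel or a consonant is.
"zokon" ends in a consonant. The stems ending in a consonant (nonvufen → tinonvufen, pimlup → tipimlup, sotfapen → tisotfapen) add the prefix ti-.
The other pattern: stems ending in a vowel insert -om- after the first vowel.
So zokon → tizokon.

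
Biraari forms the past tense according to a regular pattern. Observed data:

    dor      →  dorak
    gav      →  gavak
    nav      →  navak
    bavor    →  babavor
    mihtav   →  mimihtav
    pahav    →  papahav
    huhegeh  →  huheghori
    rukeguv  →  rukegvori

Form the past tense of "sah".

dor and bavor both end in -r yet inflect differently (dorak, babavor), so the final letter is not what conditions the rule; the number of vowels is.
"sah" has 1 vowel. The stems with 1 vowel (dor → dorak, gav → gavak, nav → navak) add -ak.
The other patterns: stems with 2 vowels repeat the first consonant+vowel as a prefix; stems with 3 vowels delete the last vowel and add -ori.
So sah → sahak.

sahak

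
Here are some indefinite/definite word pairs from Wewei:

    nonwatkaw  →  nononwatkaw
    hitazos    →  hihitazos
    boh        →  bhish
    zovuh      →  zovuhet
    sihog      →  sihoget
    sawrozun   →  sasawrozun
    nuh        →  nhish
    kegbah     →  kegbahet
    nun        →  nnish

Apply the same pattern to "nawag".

nuh and kegbah both end in -h yet inflect differently (nhish, kegbahet), so the final letter is not what conditions the rule; the number of vowels is.
"nawag" has 2 vowels. The stems with 2 vowels (kegbah → kegbahet, zovuh → zovuhet, sihog → sihoget) add -et.
The other patterns: stems with 1 vowel delete the last vowel and add -ish; stems with 3 vowels repeat the first consonant+vowel as a prefix.
So nawag → nawaget.

nawaget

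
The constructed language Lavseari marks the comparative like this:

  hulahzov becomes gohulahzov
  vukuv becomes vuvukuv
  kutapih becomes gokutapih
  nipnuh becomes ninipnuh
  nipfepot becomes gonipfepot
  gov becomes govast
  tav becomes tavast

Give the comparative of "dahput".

dadahput

"dahput" has 2 vowels. The stems with 2 vowels (vukuv → vuvukuv, nipnuh → ninipnuh) repeat the first consonant+vowel as a prefix.
The other patterns: stems with 1 vowel add -ast; stems with 3 vowels add the prefix go-.
So dahput → dadahput.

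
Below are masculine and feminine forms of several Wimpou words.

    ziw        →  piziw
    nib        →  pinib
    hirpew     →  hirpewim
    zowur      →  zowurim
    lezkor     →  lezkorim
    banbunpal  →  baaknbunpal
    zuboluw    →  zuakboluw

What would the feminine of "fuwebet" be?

ziw and hirpew both end in -w yet inflect differently (piziw, hirpewim), so the final letter is not what conditions the rule; the number of vowels is.
"fuwebet" has 3 vowels. The stems with 3 vowels (banbunpal → baaknbunpal, zuboluw → zuakboluw) insert -ak- after the first vowel.
So fuwebet → fuakwebet.

fuakwebet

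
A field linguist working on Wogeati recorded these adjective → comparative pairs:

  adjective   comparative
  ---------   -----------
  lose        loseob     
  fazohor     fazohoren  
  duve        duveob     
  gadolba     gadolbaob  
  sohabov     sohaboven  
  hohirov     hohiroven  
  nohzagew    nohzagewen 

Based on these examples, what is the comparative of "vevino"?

nohzagew and duve both have last vowel 'e' yet inflect differently (nohzagewen, duveob), so the last vowel is not what conditions the rule; whether the stem ends in a vowel or a consonant is.
"vevino" ends in a vowel. The stems ending in a vowel (duve → duveob, gadolba → gadolbaob, lose → loseob) add -ob.
So vevino → vevinoob.

vevinoob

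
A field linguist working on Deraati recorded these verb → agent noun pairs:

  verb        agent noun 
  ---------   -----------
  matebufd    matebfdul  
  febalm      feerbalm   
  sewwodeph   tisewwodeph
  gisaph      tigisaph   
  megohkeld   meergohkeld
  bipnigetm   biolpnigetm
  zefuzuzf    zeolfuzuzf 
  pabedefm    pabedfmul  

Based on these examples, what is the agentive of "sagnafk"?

sagnfkul

"sagnafk" has second-to-last letter 'f'. The stems whose second-to-last letter is 'f' (matebufd → matebfdul, pabedefm → pabedfmul) delete the last vowel and add -ul.
So sagnafk → sagnfkul.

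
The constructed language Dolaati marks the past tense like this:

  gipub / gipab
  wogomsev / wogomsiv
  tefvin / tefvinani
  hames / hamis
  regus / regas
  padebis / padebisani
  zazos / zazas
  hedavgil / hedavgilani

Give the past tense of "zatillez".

hames and regus both end in -s yet inflect differently (hamis, regas), so the final letter is not what conditions the rule; the last vowel is.
"zatillez" has last vowel 'e'. The stems whose last vowel is 'e' (hames → hamis, wogomsev → wogomsiv) change the last vowel to 'i'.
The other patterns: stems whose last vowel is 'o' or 'u' change the last vowel to 'a'; stems whose last vowel is 'i' add -ani.
So zatillez → zatilliz.

zatilliz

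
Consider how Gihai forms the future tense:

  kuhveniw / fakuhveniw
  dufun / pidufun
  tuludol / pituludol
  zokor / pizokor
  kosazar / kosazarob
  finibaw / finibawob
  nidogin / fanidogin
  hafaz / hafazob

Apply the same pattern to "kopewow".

kuhveniw and finibaw both end in -w yet inflect differently (fakuhveniw, finibawob), so the final letter is not what conditions the rule; the last vowel is.
"kopewow" has last vowel 'o'. The stems whose last vowel is 'o' (zokor → pizokor, tuludol → pituludol) add the prefix pi-.
So kopewow → pikopewow.

pikopewow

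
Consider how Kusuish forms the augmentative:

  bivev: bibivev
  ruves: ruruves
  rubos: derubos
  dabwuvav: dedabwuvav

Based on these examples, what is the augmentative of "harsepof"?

bivev and dabwuvav both end in -v yet inflect differently (bibivev, dedabwuvav), so the final letter is not what conditions the rule; the last vowel is.
"harsepof" has last vowel 'o'. The one such stem in the data (rubos → derubos) adds the prefix de-, so the same rule applies.
The other pattern: stems whose last vowel is 'e' repeat the first consonant+vowel as a prefix.
So harsepof → deharsepof.

deharsepof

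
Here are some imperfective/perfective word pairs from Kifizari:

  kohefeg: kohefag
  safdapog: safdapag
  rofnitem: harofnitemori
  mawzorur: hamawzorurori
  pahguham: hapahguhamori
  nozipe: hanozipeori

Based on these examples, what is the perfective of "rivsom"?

harivsomori

kohefeg and rofnitem both have last vowel 'e' yet inflect differently (kohefag, harofnitemori), so the last vowel is not what conditions the rule; the final letter is.
"rivsom" ends in -m. The stems ending in -m (rofnitem → harofnitemori, pahguham → hapahguhamori) add ha- … -ori around the stem.
So rivsom → harivsomori.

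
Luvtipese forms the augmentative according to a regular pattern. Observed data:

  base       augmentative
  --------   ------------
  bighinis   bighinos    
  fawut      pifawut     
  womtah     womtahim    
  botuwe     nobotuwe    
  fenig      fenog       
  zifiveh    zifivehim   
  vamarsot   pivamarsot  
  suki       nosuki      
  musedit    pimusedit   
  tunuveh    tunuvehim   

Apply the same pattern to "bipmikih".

zifiveh and botuwe both have last vowel 'e' yet inflect differently (zifivehim, nobotuwe), so the last vowel is not what conditions the rule; the final letter is.
"bipmikih" ends in -h. The stems ending in -h (zifiveh → zifivehim, womtah → womtahim, tunuveh → tunuvehim) add -im.
The other patterns: stems ending in -e or -i add the prefix no-; stems ending in -t add the prefix pi-; stems ending in -g or -s change the last vowel to 'o'.
So bipmikih → bipmikihim.

bipmikihim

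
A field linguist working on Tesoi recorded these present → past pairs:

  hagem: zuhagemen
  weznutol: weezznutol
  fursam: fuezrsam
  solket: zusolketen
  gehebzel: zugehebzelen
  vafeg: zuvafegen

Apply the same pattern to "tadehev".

zutadeheven

gehebzel and weznutol both end in -l yet inflect differently (zugehebzelen, weezznutol), so the final letter is not what conditions the rule; the last vowel is.
"tadehev" has last vowel 'e'. The stems whose last vowel is 'e' (gehebzel → zugehebzelen, vafeg → zuvafegen, hagem → zuhagemen) add zu- … -en around the stem.
The other pattern: stems whose last vowel is 'a' or 'o' insert -ez- after the first vowel.
So tadehev → zutadeheven.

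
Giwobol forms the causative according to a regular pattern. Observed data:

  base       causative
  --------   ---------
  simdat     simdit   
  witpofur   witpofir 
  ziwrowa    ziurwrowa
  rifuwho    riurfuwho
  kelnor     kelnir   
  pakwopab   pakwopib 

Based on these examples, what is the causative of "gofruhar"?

gofruhir

"gofruhar" ends in a consonant. The stems ending in a consonant (witpofur → witpofir, kelnor → kelnir, simdat → simdit) change the last vowel to 'i'.
So gofruhar → gofruhir.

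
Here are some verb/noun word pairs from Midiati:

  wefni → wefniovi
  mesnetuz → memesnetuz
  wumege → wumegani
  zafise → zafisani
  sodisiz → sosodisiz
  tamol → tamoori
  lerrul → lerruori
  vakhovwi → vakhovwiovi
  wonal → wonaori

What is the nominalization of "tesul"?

tesuori

mesnetuz and lerrul both have last vowel 'u' yet inflect differently (memesnetuz, lerruori), so the last vowel is not what conditions the rule; the final letter is.
"tesul" ends in -l. The stems ending in -l (lerrul → lerruori, tamol → tamoori, wonal → wonaori) drop the final letter and add -ori.
The other patterns: stems ending in -e drop the final letter and add -ani; stems ending in -z repeat the first consonant+vowel as a prefix; stems ending in -i add -ovi.
So tesul → tesuori.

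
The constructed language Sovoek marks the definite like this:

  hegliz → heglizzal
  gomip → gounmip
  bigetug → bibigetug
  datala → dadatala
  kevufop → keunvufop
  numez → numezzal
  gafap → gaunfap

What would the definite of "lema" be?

hegliz and gomip both have last vowel 'i' yet inflect differently (heglizzal, gounmip), so the last vowel is not what conditions the rule; the final letter is.
"lema" ends in -a. The one such stem in the data (datala → dadatala) repeats the first consonant+vowel as a prefix (as does bigetug), so the same rule applies.
The other patterns: stems ending in -z double the final consonant and add -al; stems ending in -p insert -un- after the first vowel.
So lema → lelema.

lelema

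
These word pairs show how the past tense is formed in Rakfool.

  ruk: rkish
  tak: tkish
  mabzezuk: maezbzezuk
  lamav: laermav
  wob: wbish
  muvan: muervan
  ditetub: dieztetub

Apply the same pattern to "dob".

dbish

wob and ditetub both end in -b yet inflect differently (wbish, dieztetub), so the final letter is not what conditions the rule; the number of vowels is.
"dob" has 1 vowel. The stems with 1 vowel (ruk → rkish, wob → wbish, tak → tkish) delete the last vowel and add -ish.
So dob → dbish.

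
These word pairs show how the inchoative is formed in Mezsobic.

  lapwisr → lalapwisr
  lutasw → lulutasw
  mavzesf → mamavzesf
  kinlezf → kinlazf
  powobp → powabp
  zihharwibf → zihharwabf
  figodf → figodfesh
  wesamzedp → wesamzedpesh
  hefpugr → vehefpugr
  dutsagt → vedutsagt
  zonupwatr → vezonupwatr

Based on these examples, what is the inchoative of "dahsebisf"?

mavzesf and kinlezf both end in -f yet inflect differently (mamavzesf, kinlazf), so the final letter is not what conditions the rule; the second-to-last letter is.
"dahsebisf" has second-to-last letter 's'. The stems whose second-to-last letter is 's' (lapwisr → lalapwisr, lutasw → lulutasw, mavzesf → mamavzesf) repeat the first consonant+vowel as a prefix.
So dahsebisf → dadahsebisf.

dadahsebisf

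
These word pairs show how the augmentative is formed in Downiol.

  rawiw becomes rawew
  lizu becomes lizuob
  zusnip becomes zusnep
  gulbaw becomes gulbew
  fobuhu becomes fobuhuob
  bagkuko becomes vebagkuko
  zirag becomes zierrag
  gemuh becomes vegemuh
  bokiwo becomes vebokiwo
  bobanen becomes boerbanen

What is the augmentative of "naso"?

venaso

gemuh and fobuhu both have last vowel 'u' yet inflect differently (vegemuh, fobuhuob), so the last vowel is not what conditions the rule; the final letter is.
"naso" ends in -o. The stems ending in -o (bokiwo → vebokiwo, bagkuko → vebagkuko) add the prefix ve-.
So naso → venaso.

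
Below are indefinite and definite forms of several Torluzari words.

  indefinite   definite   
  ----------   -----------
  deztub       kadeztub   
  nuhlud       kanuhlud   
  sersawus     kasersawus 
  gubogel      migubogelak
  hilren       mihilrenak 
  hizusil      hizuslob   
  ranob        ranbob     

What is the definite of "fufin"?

fufnob

"fufin" has last vowel 'i'. The one such stem in the data (hizusil → hizuslob) deletes the last vowel and adds -ob (as does ranob), so the same rule applies.
So fufin → fufnob.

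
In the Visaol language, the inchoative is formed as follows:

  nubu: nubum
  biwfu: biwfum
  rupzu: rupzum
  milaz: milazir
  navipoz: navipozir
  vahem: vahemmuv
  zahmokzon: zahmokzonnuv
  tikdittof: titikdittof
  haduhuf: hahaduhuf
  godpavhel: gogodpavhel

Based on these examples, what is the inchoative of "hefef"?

hehefef

navipoz and zahmokzon both have last vowel 'o' yet inflect differently (navipozir, zahmokzonnuv), so the last vowel is not what conditions the rule; the final letter is.
"hefef" ends in -f. The stems ending in -f (tikdittof → titikdittof, haduhuf → hahaduhuf) repeat the first consonant+vowel as a prefix.
The other patterns: stems ending in -u drop the final letter and add -um; stems ending in -z add -ir; stems ending in -m or -n double the final consonant and add -uv.
So hefef → hehefef.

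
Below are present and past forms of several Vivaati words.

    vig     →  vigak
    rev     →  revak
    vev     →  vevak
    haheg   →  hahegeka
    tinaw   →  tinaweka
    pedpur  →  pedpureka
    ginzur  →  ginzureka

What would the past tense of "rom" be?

vig and haheg both end in -g yet inflect differently (vigak, hahegeka), so the final letter is not what conditions the rule; the number of vowels is.
"rom" has 1 vowel. The stems with 1 vowel (vig → vigak, rev → revak, vev → vevak) add -ak.
The other pattern: stems with 2 vowels add -eka.
So rom → romak.

romak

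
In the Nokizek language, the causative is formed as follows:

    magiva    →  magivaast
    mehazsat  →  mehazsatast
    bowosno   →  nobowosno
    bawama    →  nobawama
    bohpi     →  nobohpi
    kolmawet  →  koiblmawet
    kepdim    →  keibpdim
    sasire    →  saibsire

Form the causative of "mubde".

magiva and bawama both end in -a yet inflect differently (magivaast, nobawama), so the final letter is not what conditions the rule; the first letter is.
"mubde" begins with m-. The stems beginning with m- (magiva → magivaast, mehazsat → mehazsatast) add -ast.
So mubde → mubdeast.

mubdeast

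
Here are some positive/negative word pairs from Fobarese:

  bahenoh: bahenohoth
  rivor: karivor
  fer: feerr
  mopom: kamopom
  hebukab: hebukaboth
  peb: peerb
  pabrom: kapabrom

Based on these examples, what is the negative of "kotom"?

fer and rivor both end in -r yet inflect differently (feerr, karivor), so the final letter is not what conditions the rule; the number of vowels is.
"kotom" has 2 vowels. The stems with 2 vowels (mopom → kamopom, rivor → karivor, pabrom → kapabrom) add the prefix ka-.
So kotom → kakotom.

kakotom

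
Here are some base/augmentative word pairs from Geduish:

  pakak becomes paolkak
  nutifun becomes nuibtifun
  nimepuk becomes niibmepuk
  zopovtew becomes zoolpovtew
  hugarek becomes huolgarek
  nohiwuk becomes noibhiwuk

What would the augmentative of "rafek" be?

raolfek

nimepuk and pakak both end in -k yet inflect differently (niibmepuk, paolkak), so the final letter is not what conditions the rule; the last vowel is.
"rafek" has last vowel 'e'. The stems whose last vowel is 'e' (zopovtew → zoolpovtew, hugarek → huolgarek) insert -ol- after the first vowel.
So rafek → raolfek.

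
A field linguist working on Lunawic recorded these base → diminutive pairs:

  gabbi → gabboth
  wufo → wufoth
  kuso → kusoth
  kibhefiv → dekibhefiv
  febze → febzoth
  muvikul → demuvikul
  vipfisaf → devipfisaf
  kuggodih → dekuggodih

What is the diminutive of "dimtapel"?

dedimtapel

gabbi and kuggodih both have last vowel 'i' yet inflect differently (gabboth, dekuggodih), so the last vowel is not what conditions the rule; whether the stem ends in a vowel or a consonant is.
"dimtapel" ends in a consonant. The stems ending in a consonant (kuggodih → dekuggodih, muvikul → demuvikul, vipfisaf → devipfisaf) add the prefix de-.
So dimtapel → dedimtapel.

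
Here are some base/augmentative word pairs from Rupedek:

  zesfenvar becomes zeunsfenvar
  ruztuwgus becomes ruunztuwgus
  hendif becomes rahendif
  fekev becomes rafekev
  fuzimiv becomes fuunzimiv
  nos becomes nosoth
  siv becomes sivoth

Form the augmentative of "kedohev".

keundohev

siv and fekev both end in -v yet inflect differently (sivoth, rafekev), so the final letter is not what conditions the rule; the number of vowels is.
"kedohev" has 3 vowels. The stems with 3 vowels (fuzimiv → fuunzimiv, ruztuwgus → ruunztuwgus, zesfenvar → zeunsfenvar) insert -un- after the first vowel.
The other patterns: stems with 1 vowel add -oth; stems with 2 vowels add the prefix ra-.
So kedohev → keundohev.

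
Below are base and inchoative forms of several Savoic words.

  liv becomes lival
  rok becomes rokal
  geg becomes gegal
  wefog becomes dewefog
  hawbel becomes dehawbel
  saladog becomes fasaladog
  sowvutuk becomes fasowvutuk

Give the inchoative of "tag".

tagal

geg and wefog both end in -g yet inflect differently (gegal, dewefog), so the final letter is not what conditions the rule; the number of vowels is.
"tag" has 1 vowel. The stems with 1 vowel (liv → lival, rok → rokal, geg → gegal) add -al.
So tag → tagal.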